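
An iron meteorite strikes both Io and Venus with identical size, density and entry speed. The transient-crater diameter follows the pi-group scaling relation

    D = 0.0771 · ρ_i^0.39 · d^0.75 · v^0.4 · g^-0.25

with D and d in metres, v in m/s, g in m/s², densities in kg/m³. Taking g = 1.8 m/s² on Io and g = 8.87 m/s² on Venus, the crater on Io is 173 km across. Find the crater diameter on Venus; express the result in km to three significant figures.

All impactor-dependent factors cancel in the ratio, leaving D_Venus/D_Io = (g_Venus/g_Io)^-0.25.
(8.87/1.8)^-0.25 = 4.928^-0.25 = 0.6712
D_Venus = 0.6712 × 173 km = 116 km

D ≈ 116 km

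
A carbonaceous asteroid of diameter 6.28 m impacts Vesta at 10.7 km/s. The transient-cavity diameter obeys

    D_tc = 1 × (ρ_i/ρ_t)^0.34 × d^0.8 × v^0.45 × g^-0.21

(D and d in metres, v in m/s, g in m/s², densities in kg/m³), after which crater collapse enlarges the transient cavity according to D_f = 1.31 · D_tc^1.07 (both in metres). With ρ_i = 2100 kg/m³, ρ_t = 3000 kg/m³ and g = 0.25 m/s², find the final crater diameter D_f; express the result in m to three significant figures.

v = 10700 m/s.
(ρ_i/ρ_t)^0.34 = (2100/3000)^0.34 = 0.8858
d^0.8 = 6.28^0.8 = 4.349
v^0.45 = 10700^0.45 = 65.05
g^-0.21 = 0.25^-0.21 = 1.338
D_tc = 1 × 0.8858 × 4.349 × 65.05 × 1.338 = 335.3 m
D_f = 1.31 × (335.3)^1.07 = 659.9 m

D_f ≈ 660 m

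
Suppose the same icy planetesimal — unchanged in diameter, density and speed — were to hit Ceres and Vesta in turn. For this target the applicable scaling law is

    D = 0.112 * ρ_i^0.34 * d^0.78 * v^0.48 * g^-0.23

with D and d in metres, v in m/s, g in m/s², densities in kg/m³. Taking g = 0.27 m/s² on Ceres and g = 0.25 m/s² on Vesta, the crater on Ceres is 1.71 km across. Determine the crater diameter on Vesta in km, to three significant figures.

D ≈ 1.74 km

All impactor-dependent factors cancel in the ratio, leaving D_Vesta/D_Ceres = (g_Vesta/g_Ceres)^-0.23.
(0.25/0.27)^-0.23 = 0.9259^-0.23 = 1.018
D_Vesta = 1.018 × 1.71 km = 1.74 km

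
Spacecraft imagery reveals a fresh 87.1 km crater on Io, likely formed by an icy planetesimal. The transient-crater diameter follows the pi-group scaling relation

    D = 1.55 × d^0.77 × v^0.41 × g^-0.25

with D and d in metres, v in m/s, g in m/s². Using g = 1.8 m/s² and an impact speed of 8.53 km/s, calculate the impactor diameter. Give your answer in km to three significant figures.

d ≈ 14.4 km

Rearranging for d: d = [D / (1.55 · 8530^0.41 · 1.8^-0.25)]^(1/0.77).
D = 87100 m.
8530^0.41 = 40.90
1.8^-0.25 = 0.8633
Denominator = 1.55 × 40.90 × 0.8633 = 54.73
D / 54.73 = 87100 / 54.73 = 1591
d = 1591^(1/0.77) = 1591^1.2987 = 14388 m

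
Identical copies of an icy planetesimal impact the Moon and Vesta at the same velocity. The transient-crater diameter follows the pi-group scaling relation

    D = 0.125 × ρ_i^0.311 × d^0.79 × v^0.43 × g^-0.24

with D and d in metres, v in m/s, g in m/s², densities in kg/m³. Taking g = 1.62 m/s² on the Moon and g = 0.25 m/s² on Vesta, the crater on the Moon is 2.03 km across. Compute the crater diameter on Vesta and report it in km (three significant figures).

D ≈ 3.18 km

All impactor-dependent factors cancel in the ratio, leaving D_Vesta/D_Moon = (g_Vesta/g_Moon)^-0.24.
(0.25/1.62)^-0.24 = 0.1543^-0.24 = 1.566
D_Vesta = 1.566 × 2.03 km = 3.18 km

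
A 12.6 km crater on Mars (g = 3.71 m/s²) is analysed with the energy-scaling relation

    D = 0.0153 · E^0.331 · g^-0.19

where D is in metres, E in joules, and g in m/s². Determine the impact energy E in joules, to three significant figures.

Rearranging: E = [D / (0.0153 · g^-0.19)]^(1/0.331).
D = 12600 m.
g^-0.19 = 3.71^-0.19 = 0.7795
D / (0.0153 × 0.7795) = 12600 / (0.01193) = 1.056 × 10^6
E = (1.056 × 10^6)^3.0211 = 1.578 × 10^18 J

E ≈ 1.58 × 10^18 J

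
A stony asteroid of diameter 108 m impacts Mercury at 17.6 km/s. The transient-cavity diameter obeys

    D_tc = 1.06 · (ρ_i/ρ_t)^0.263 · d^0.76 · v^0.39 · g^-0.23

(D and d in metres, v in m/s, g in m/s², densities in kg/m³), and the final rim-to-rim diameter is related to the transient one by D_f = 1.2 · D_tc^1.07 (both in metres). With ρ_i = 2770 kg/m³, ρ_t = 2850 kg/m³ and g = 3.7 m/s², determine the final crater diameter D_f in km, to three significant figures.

D_f ≈ 2.44 km

v = 17600 m/s.
(ρ_i/ρ_t)^0.263 = (2770/2850)^0.263 = 0.9925
d^0.76 = 108^0.76 = 35.11
v^0.39 = 17600^0.39 = 45.26
g^-0.23 = 3.7^-0.23 = 0.7401
D_tc = 1.06 × 0.9925 × 35.11 × 45.26 × 0.7401 = 1237 m
D_f = 1.2 × (1237)^1.07 = 2444 m
     = 2.444 km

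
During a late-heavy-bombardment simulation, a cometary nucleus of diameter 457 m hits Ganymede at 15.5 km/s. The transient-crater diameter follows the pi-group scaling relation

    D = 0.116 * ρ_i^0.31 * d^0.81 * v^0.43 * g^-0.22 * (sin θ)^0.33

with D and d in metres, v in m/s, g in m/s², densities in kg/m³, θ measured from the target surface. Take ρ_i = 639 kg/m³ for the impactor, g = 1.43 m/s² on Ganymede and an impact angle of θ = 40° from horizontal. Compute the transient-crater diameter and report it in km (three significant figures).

In SI units: v = 15500 m/s.
ρ_i^0.31 = 639^0.31 = 7.408
d^0.81 = 457^0.81 = 142.7
v^0.43 = 15500^0.43 = 63.36
g^-0.22 = 1.43^-0.22 = 0.9243
(sin 40°)^0.33 = 0.6428^0.33 = 0.8643
D = 0.116 × 7.408 × 142.7 × 63.36 × 0.9243 × 0.8643 = 6207 m
   = 6.207 km

D ≈ 6.21 km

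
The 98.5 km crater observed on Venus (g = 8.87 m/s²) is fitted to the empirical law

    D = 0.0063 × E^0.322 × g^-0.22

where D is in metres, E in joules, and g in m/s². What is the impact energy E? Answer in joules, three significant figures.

Rearranging: E = [D / (0.0063 · g^-0.22)]^(1/0.322).
D = 98500 m.
g^-0.22 = 8.87^-0.22 = 0.6187
D / (0.0063 × 0.6187) = 98500 / (3.898 × 10^-3) = 2.527 × 10^7
E = (2.527 × 10^7)^3.1056 = 9.762 × 10^22 J

E ≈ 9.76 × 10^22 J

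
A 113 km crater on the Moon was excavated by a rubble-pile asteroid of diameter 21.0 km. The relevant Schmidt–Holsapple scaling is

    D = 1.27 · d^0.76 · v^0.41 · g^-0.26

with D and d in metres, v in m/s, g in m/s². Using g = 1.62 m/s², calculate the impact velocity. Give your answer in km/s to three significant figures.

Rearranging for v: v = [D / (1.27 · 21000^0.76 · 1.62^-0.26)]^(1/0.41).
D = 113000 m.
21000^0.76 = 1927
1.62^-0.26 = 0.8821
Denominator = 1.27 × 1927 × 0.8821 = 2159
D / 2159 = 113000 / 2159 = 52.34
v = 52.34^(1/0.41) = 52.34^2.439 = 15568 m/s

v ≈ 15.6 km/s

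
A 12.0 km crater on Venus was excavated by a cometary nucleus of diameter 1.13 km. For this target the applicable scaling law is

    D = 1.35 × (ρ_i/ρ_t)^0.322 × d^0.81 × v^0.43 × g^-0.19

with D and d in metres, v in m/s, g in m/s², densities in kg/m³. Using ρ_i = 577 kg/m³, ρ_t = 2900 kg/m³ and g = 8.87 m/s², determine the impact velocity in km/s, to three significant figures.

Rearranging for v: v = [D / (1.35 · (577/2900)^0.322 · 1130^0.81 · 8.87^-0.19)]^(1/0.43).
D = 12000 m.
(577/2900)^0.322 = 0.5946
1130^0.81 = 297.2
8.87^-0.19 = 0.6605
Denominator = 1.35 × 0.5946 × 297.2 × 0.6605 = 157.6
D / 157.6 = 12000 / 157.6 = 76.14
v = 76.14^(1/0.43) = 76.14^2.3256 = 23762 m/s

v ≈ 23.8 km/s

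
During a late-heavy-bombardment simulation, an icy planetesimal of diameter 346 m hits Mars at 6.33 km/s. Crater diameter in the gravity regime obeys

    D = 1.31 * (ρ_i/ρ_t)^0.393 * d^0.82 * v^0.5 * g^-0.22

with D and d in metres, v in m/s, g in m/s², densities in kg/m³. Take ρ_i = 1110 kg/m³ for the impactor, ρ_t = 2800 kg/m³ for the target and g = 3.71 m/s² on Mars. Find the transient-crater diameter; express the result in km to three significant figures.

D ≈ 6.56 km

In SI units: v = 6330 m/s.
(ρ_i/ρ_t)^0.393 = (1110/2800)^0.393 = 0.6952
d^0.82 = 346^0.82 = 120.8
v^0.5 = 6330^0.5 = 79.56
g^-0.22 = 3.71^-0.22 = 0.7494
D = 1.31 × 0.6952 × 120.8 × 79.56 × 0.7494 = 6559 m
   = 6.559 km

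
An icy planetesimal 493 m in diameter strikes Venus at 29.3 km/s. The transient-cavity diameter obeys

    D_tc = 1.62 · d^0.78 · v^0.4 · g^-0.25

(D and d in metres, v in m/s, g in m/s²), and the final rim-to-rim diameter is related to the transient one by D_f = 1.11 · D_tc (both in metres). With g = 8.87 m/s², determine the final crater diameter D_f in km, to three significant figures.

v = 29300 m/s.
d^0.78 = 493^0.78 = 126.0
v^0.4 = 29300^0.4 = 61.20
g^-0.25 = 8.87^-0.25 = 0.5795
D_tc = 1.62 × 126.0 × 61.20 × 0.5795 = 7239 m
D_f = 1.11 × 7239 = 8035 m
     = 8.035 km

D_f ≈ 8.04 km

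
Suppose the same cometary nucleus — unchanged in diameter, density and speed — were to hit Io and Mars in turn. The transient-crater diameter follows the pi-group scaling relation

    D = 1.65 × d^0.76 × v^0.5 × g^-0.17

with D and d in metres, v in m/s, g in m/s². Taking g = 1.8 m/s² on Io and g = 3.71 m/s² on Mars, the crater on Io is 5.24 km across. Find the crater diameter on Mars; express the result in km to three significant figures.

All impactor-dependent factors cancel in the ratio, leaving D_Mars/D_Io = (g_Mars/g_Io)^-0.17.
(3.71/1.8)^-0.17 = 2.061^-0.17 = 0.8843
D_Mars = 0.8843 × 5.24 km = 4.63 km

D ≈ 4.63 km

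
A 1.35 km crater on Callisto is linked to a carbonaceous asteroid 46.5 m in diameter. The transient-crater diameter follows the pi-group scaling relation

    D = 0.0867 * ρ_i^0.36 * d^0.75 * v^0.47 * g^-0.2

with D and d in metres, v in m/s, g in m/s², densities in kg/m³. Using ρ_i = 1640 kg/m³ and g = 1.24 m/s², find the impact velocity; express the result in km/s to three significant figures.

v ≈ 6.86 km/s

Rearranging for v: v = [D / (0.0867 · 1640^0.36 · 46.5^0.75 · 1.24^-0.2)]^(1/0.47).
D = 1350 m.
1640^0.36 = 14.37
46.5^0.75 = 17.81
1.24^-0.2 = 0.9579
Denominator = 0.0867 × 14.37 × 17.81 × 0.9579 = 21.25
D / 21.25 = 1350 / 21.25 = 63.53
v = 63.53^(1/0.47) = 63.53^2.1277 = 6858 m/s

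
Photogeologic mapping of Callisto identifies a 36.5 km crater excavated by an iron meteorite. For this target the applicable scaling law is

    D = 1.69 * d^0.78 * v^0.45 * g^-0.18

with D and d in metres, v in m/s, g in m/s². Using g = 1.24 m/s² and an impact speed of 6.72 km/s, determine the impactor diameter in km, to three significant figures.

d ≈ 2.35 km

Rearranging for d: d = [D / (1.69 · 6720^0.45 · 1.24^-0.18)]^(1/0.78).
D = 36500 m.
6720^0.45 = 52.76
1.24^-0.18 = 0.9620
Denominator = 1.69 × 52.76 × 0.9620 = 85.78
D / 85.78 = 36500 / 85.78 = 425.5
d = 425.5^(1/0.78) = 425.5^1.2821 = 2347 m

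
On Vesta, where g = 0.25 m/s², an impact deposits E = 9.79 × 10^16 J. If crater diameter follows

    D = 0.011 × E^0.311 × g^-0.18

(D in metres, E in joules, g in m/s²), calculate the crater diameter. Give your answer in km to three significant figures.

E^0.311 = (9.79 × 10^16)^0.311 = 1.924 × 10^5
g^-0.18 = 0.25^-0.18 = 1.283
D = 0.011 × 1.924 × 10^5 × 1.283 = 2715 m
   = 2.715 km

D ≈ 2.72 km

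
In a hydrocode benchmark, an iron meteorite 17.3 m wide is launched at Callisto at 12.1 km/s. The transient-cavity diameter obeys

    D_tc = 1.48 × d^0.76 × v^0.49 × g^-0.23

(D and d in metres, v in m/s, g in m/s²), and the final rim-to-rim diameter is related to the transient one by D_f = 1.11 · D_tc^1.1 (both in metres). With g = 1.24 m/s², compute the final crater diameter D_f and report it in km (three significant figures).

D_f ≈ 2.78 km

v = 12100 m/s.
d^0.76 = 17.3^0.76 = 8.728
v^0.49 = 12100^0.49 = 100.1
g^-0.23 = 1.24^-0.23 = 0.9517
D_tc = 1.48 × 8.728 × 100.1 × 0.9517 = 1231 m
D_f = 1.11 × (1231)^1.1 = 2784 m
     = 2.784 km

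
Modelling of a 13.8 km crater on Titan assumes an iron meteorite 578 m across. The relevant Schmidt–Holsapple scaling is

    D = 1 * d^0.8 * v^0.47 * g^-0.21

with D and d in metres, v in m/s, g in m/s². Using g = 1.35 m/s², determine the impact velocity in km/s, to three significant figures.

Rearranging for v: v = [D / (1 · 578^0.8 · 1.35^-0.21)]^(1/0.47).
D = 13800 m.
578^0.8 = 162.0
1.35^-0.21 = 0.9389
Denominator = 1 × 162.0 × 0.9389 = 152.1
D / 152.1 = 13800 / 152.1 = 90.73
v = 90.73^(1/0.47) = 90.73^2.1277 = 14639 m/s

v ≈ 14.6 km/s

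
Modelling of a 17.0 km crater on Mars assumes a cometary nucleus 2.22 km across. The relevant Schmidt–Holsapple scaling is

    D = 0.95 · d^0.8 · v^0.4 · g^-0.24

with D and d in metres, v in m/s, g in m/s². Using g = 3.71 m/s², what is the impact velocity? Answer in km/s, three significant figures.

Rearranging for v: v = [D / (0.95 · 2220^0.8 · 3.71^-0.24)]^(1/0.4).
D = 17000 m.
2220^0.8 = 475.4
3.71^-0.24 = 0.7300
Denominator = 0.95 × 475.4 × 0.7300 = 329.7
D / 329.7 = 17000 / 329.7 = 51.56
v = 51.56^(1/0.4) = 51.56^2.5 = 19089 m/s

v ≈ 19.1 km/s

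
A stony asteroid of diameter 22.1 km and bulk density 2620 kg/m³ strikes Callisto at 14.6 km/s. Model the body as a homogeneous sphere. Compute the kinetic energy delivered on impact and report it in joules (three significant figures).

E ≈ 1.58 × 10^24 J

d = 22100 m; v = 14600 m/s.
Mass m = (π/6) ρ d³ = (π/6) × 2620 × (22100)³ = 1.481 × 10^16 kg
E = ½ m v² = 0.5 × 1.481 × 10^16 × (14600)² = 1.578 × 10^24 J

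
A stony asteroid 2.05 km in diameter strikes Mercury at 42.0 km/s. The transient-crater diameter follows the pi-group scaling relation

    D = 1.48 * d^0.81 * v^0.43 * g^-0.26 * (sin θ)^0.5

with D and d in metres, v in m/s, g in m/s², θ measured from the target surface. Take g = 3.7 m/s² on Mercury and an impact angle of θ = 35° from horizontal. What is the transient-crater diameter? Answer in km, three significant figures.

In SI units: d = 2050 m, v = 42000 m/s.
d^0.81 = 2050^0.81 = 481.4
v^0.43 = 42000^0.43 = 97.27
g^-0.26 = 3.7^-0.26 = 0.7117
(sin 35°)^0.5 = 0.5736^0.5 = 0.7574
D = 1.48 × 481.4 × 97.27 × 0.7117 × 0.7574 = 37357 m
   = 37.36 km

D ≈ 37.4 km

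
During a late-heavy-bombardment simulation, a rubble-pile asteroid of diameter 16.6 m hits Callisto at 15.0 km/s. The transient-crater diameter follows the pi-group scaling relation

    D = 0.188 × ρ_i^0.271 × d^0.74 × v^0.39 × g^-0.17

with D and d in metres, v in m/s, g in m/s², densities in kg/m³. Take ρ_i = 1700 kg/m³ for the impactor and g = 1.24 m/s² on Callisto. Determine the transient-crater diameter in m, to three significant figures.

In SI units: v = 15000 m/s.
ρ_i^0.271 = 1700^0.271 = 7.507
d^0.74 = 16.6^0.74 = 7.996
v^0.39 = 15000^0.39 = 42.53
g^-0.17 = 1.24^-0.17 = 0.9641
D = 0.188 × 7.507 × 7.996 × 42.53 × 0.9641 = 462.7 m

D ≈ 463 m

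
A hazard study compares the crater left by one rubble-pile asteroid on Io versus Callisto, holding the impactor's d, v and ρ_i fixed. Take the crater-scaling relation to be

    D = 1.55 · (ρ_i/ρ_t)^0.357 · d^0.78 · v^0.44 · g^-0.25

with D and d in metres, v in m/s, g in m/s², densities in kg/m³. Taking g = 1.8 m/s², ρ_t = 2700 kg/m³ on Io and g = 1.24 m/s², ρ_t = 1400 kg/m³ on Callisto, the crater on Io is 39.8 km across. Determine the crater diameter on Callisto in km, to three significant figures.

The impactor-only factors (d, v, ρ_i) cancel in the ratio, leaving D_Callisto/D_Io = (g_Callisto/g_Io)^-0.25 · (ρ_t,Io/ρ_t,Callisto)^0.357.
(1.24/1.8)^-0.25 = 0.6889^-0.25 = 1.098
(2700/1400)^0.357 = 1.929^0.357 = 1.264
Ratio = 1.098 × 1.264 = 1.388
D_Callisto = 1.388 × 39.8 km = 55.2 km

D ≈ 55.2 km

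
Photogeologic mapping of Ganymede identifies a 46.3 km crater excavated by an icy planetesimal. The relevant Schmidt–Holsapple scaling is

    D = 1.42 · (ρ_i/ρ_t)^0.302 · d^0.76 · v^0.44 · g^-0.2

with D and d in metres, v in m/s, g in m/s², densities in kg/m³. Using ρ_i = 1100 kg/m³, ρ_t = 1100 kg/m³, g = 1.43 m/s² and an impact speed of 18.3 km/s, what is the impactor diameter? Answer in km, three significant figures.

d ≈ 3.25 km

Rearranging for d: d = [D / (1.42 · (1100/1100)^0.302 · 18300^0.44 · 1.43^-0.2)]^(1/0.76).
D = 46300 m.
(1100/1100)^0.302 = 1.000
18300^0.44 = 75.07
1.43^-0.2 = 0.9310
Denominator = 1.42 × 1.000 × 75.07 × 0.9310 = 99.24
D / 99.24 = 46300 / 99.24 = 466.5
d = 466.5^(1/0.76) = 466.5^1.3158 = 3248 m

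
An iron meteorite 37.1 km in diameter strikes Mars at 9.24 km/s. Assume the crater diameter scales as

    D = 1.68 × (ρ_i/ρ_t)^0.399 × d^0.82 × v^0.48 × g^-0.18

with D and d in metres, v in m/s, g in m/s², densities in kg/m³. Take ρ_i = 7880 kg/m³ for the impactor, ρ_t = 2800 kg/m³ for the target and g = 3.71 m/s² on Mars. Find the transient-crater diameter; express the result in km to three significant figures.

In SI units: d = 37100 m, v = 9240 m/s.
(ρ_i/ρ_t)^0.399 = (7880/2800)^0.399 = 1.511
d^0.82 = 37100^0.82 = 5583
v^0.48 = 9240^0.48 = 80.08
g^-0.18 = 3.71^-0.18 = 0.7898
D = 1.68 × 1.511 × 5583 × 80.08 × 0.7898 = 8.964 × 10^5 m
   = 896.4 km

D ≈ 896 km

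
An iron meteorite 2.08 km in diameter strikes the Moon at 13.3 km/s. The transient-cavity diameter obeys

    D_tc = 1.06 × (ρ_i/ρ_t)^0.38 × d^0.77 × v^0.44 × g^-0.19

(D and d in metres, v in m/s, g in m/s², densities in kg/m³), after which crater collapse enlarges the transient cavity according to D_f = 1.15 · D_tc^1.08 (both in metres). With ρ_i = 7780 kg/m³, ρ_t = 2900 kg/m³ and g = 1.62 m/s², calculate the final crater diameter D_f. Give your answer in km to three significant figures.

In SI: d = 2080 m, v = 13300 m/s.
(ρ_i/ρ_t)^0.38 = (7780/2900)^0.38 = 1.455
d^0.77 = 2080^0.77 = 358.8
v^0.44 = 13300^0.44 = 65.24
g^-0.19 = 1.62^-0.19 = 0.9124
D_tc = 1.06 × 1.455 × 358.8 × 65.24 × 0.9124 = 32940 m
D_f = 1.15 × (32940)^1.08 = 87064 m
     = 87.06 km

D_f ≈ 87.1 km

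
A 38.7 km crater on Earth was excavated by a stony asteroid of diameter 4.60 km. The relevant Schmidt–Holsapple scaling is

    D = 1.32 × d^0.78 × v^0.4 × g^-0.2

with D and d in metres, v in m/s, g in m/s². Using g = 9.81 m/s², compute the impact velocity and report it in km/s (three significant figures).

v ≈ 33.2 km/s

Rearranging for v: v = [D / (1.32 · 4600^0.78 · 9.81^-0.2)]^(1/0.4).
D = 38700 m.
4600^0.78 = 719.4
9.81^-0.2 = 0.6334
Denominator = 1.32 × 719.4 × 0.6334 = 601.5
D / 601.5 = 38700 / 601.5 = 64.34
v = 64.34^(1/0.4) = 64.34^2.5 = 33205 m/s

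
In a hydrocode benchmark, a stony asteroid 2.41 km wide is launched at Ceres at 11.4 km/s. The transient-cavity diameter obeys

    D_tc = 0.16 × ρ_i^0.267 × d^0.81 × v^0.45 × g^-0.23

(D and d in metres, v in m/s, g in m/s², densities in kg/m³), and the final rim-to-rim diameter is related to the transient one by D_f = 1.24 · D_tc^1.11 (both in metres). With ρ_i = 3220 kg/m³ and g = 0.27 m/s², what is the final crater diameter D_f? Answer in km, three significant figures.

In SI: d = 2410 m, v = 11400 m/s.
ρ_i^0.267 = 3220^0.267 = 8.642
d^0.81 = 2410^0.81 = 548.8
v^0.45 = 11400^0.45 = 66.93
g^-0.23 = 0.27^-0.23 = 1.351
D_tc = 0.16 × 8.642 × 548.8 × 66.93 × 1.351 = 68620 m
D_f = 1.24 × (68620)^1.11 = 2.897 × 10^5 m
     = 289.7 km

D_f ≈ 290 km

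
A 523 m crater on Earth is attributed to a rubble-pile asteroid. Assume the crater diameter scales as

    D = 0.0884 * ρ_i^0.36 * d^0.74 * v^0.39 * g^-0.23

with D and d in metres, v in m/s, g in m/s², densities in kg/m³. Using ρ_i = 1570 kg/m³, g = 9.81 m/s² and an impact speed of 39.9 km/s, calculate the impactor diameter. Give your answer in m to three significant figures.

d ≈ 26.7 m

Rearranging for d: d = [D / (0.0884 · 1570^0.36 · 39900^0.39 · 9.81^-0.23)]^(1/0.74).
1570^0.36 = 14.14
39900^0.39 = 62.28
9.81^-0.23 = 0.5914
Denominator = 0.0884 × 14.14 × 62.28 × 0.5914 = 46.04
D / 46.04 = 523 / 46.04 = 11.36
d = 11.36^(1/0.74) = 11.36^1.3514 = 26.68 m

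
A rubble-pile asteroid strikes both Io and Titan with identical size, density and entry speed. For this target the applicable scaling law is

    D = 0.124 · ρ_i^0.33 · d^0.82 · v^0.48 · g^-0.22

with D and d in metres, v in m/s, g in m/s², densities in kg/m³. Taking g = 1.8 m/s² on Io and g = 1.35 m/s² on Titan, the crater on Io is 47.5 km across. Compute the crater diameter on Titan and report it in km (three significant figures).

D ≈ 50.6 km

All impactor-dependent factors cancel in the ratio, leaving D_Titan/D_Io = (g_Titan/g_Io)^-0.22.
(1.35/1.8)^-0.22 = 0.7500^-0.22 = 1.065
D_Titan = 1.065 × 47.5 km = 50.6 km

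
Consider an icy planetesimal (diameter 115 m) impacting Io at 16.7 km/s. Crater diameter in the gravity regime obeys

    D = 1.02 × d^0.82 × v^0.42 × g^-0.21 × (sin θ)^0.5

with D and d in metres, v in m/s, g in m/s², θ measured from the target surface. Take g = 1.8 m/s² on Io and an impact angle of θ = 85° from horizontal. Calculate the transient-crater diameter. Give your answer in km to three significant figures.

In SI units: v = 16700 m/s.
d^0.82 = 115^0.82 = 48.95
v^0.42 = 16700^0.42 = 59.37
g^-0.21 = 1.8^-0.21 = 0.8839
(sin 85°)^0.5 = 0.9962^0.5 = 0.9981
D = 1.02 × 48.95 × 59.37 × 0.8839 × 0.9981 = 2615 m
   = 2.615 km

D ≈ 2.62 km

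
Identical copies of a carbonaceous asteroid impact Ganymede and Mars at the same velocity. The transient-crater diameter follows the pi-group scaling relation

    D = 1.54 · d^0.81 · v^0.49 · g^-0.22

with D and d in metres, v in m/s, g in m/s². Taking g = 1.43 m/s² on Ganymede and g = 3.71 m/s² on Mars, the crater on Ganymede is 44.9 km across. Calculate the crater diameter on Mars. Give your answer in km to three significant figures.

All impactor-dependent factors cancel in the ratio, leaving D_Mars/D_Ganymede = (g_Mars/g_Ganymede)^-0.22.
(3.71/1.43)^-0.22 = 2.594^-0.22 = 0.8108
D_Mars = 0.8108 × 44.9 km = 36.4 km

D ≈ 36.4 km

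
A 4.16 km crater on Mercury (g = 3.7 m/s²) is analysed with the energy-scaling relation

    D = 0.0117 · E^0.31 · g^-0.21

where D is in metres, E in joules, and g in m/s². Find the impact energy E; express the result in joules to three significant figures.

E ≈ 1.95 × 10^18 J

Rearranging: E = [D / (0.0117 · g^-0.21)]^(1/0.31).
D = 4160 m.
g^-0.21 = 3.7^-0.21 = 0.7598
D / (0.0117 × 0.7598) = 4160 / (8.890 × 10^-3) = 4.679 × 10^5
E = (4.679 × 10^5)^3.2258 = 1.953 × 10^18 J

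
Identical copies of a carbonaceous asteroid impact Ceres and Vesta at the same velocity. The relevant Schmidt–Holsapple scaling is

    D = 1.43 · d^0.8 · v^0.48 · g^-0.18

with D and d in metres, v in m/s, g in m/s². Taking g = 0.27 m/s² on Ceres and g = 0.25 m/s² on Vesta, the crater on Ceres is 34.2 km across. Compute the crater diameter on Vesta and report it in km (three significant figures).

All impactor-dependent factors cancel in the ratio, leaving D_Vesta/D_Ceres = (g_Vesta/g_Ceres)^-0.18.
(0.25/0.27)^-0.18 = 0.9259^-0.18 = 1.014
D_Vesta = 1.014 × 34.2 km = 34.7 km

D ≈ 34.7 km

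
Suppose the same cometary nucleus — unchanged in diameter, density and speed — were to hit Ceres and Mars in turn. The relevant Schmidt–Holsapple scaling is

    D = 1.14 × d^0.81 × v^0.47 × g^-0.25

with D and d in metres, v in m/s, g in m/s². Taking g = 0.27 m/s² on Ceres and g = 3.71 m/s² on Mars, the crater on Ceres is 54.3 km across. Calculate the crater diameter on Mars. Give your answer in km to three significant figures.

All impactor-dependent factors cancel in the ratio, leaving D_Mars/D_Ceres = (g_Mars/g_Ceres)^-0.25.
(3.71/0.27)^-0.25 = 13.74^-0.25 = 0.5194
D_Mars = 0.5194 × 54.3 km = 28.2 km

D ≈ 28.2 km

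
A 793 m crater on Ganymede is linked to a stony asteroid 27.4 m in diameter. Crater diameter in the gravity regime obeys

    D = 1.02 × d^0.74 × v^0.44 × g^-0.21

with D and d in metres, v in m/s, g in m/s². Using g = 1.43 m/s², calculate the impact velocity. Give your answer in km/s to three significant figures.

Rearranging for v: v = [D / (1.02 · 27.4^0.74 · 1.43^-0.21)]^(1/0.44).
27.4^0.74 = 11.59
1.43^-0.21 = 0.9276
Denominator = 1.02 × 11.59 × 0.9276 = 10.97
D / 10.97 = 793 / 10.97 = 72.29
v = 72.29^(1/0.44) = 72.29^2.2727 = 16793 m/s

v ≈ 16.8 km/s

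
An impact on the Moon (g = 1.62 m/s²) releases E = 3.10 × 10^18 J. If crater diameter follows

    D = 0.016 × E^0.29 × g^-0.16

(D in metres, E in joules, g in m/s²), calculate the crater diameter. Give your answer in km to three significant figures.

D ≈ 3.41 km

E^0.29 = (3.10 × 10^18)^0.29 = 2.304 × 10^5
g^-0.16 = 1.62^-0.16 = 0.9257
D = 0.016 × 2.304 × 10^5 × 0.9257 = 3413 m
   = 3.413 km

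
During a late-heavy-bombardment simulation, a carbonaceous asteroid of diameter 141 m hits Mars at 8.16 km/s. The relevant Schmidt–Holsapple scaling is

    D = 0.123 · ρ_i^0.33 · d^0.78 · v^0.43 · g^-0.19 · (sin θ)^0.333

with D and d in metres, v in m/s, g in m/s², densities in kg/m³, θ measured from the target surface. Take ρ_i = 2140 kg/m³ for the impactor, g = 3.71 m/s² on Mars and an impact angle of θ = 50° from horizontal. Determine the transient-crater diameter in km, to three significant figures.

In SI units: v = 8160 m/s.
ρ_i^0.33 = 2140^0.33 = 12.56
d^0.78 = 141^0.78 = 47.47
v^0.43 = 8160^0.43 = 48.09
g^-0.19 = 3.71^-0.19 = 0.7795
(sin 50°)^0.333 = 0.7660^0.333 = 0.9151
D = 0.123 × 12.56 × 47.47 × 48.09 × 0.7795 × 0.9151 = 2516 m
   = 2.516 km

D ≈ 2.52 km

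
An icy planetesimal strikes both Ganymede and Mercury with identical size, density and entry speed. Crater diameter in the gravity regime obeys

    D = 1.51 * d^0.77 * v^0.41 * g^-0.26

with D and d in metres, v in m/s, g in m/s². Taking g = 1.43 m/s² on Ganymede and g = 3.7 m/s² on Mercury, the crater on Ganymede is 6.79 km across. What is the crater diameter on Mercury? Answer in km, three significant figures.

D ≈ 5.30 km

All impactor-dependent factors cancel in the ratio, leaving D_Mercury/D_Ganymede = (g_Mercury/g_Ganymede)^-0.26.
(3.7/1.43)^-0.26 = 2.587^-0.26 = 0.7810
D_Mercury = 0.7810 × 6.79 km = 5.30 km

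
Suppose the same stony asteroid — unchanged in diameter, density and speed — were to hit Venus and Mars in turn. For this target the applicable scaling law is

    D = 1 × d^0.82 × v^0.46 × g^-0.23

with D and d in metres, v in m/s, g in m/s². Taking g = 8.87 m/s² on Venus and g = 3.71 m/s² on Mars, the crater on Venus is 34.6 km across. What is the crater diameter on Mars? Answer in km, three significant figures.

All impactor-dependent factors cancel in the ratio, leaving D_Mars/D_Venus = (g_Mars/g_Venus)^-0.23.
(3.71/8.87)^-0.23 = 0.4183^-0.23 = 1.222
D_Mars = 1.222 × 34.6 km = 42.3 km

D ≈ 42.3 km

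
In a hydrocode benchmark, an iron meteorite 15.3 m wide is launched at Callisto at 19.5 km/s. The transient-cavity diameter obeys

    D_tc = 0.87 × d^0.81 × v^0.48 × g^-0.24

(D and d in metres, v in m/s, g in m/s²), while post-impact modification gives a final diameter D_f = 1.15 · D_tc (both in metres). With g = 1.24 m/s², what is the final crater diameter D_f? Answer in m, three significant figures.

v = 19500 m/s.
d^0.81 = 15.3^0.81 = 9.112
v^0.48 = 19500^0.48 = 114.6
g^-0.24 = 1.24^-0.24 = 0.9497
D_tc = 0.87 × 9.112 × 114.6 × 0.9497 = 862.8 m
D_f = 1.15 × 862.8 = 992.2 m

D_f ≈ 992 m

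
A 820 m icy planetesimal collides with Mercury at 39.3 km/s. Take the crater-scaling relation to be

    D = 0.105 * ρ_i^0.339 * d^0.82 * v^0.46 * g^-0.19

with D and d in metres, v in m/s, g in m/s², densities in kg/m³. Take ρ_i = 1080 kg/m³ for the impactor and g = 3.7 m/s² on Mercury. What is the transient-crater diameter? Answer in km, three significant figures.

D ≈ 27.8 km

In SI units: v = 39300 m/s.
ρ_i^0.339 = 1080^0.339 = 10.67
d^0.82 = 820^0.82 = 245.1
v^0.46 = 39300^0.46 = 129.8
g^-0.19 = 3.7^-0.19 = 0.7799
D = 0.105 × 10.67 × 245.1 × 129.8 × 0.7799 = 27798 m
   = 27.80 km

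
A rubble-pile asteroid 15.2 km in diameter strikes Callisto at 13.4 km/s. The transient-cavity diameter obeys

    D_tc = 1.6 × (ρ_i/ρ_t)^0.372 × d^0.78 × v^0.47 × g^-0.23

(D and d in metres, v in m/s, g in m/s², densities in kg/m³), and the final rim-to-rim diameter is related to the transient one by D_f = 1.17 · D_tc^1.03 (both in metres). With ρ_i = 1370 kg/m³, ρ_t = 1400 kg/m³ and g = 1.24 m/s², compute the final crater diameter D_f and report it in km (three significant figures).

D_f ≈ 408 km

In SI: d = 15200 m, v = 13400 m/s.
(ρ_i/ρ_t)^0.372 = (1370/1400)^0.372 = 0.9920
d^0.78 = 15200^0.78 = 1827
v^0.47 = 13400^0.47 = 87.04
g^-0.23 = 1.24^-0.23 = 0.9517
D_tc = 1.6 × 0.9920 × 1827 × 87.04 × 0.9517 = 2.402 × 10^5 m
D_f = 1.17 × (2.402 × 10^5)^1.03 = 4.075 × 10^5 m
     = 407.5 km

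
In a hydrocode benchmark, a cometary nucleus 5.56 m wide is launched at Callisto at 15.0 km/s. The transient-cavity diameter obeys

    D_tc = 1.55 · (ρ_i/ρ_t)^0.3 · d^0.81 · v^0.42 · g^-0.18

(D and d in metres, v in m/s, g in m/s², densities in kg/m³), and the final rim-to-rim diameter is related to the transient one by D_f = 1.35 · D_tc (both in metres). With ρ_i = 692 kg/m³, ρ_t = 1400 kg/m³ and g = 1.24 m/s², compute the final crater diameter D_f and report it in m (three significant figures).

D_f ≈ 371 m

v = 15000 m/s.
(ρ_i/ρ_t)^0.3 = (692/1400)^0.3 = 0.8095
d^0.81 = 5.56^0.81 = 4.013
v^0.42 = 15000^0.42 = 56.75
g^-0.18 = 1.24^-0.18 = 0.9620
D_tc = 1.55 × 0.8095 × 4.013 × 56.75 × 0.9620 = 274.9 m
D_f = 1.35 × 274.9 = 371.1 m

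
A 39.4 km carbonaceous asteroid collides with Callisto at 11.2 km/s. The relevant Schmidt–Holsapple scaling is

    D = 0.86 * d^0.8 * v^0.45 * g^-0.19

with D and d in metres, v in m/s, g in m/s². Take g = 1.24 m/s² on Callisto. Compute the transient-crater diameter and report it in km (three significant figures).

In SI units: d = 39400 m, v = 11200 m/s.
d^0.8 = 39400^0.8 = 4747
v^0.45 = 11200^0.45 = 66.40
g^-0.19 = 1.24^-0.19 = 0.9600
D = 0.86 × 4747 × 66.40 × 0.9600 = 2.602 × 10^5 m
   = 260.2 km

D ≈ 260 km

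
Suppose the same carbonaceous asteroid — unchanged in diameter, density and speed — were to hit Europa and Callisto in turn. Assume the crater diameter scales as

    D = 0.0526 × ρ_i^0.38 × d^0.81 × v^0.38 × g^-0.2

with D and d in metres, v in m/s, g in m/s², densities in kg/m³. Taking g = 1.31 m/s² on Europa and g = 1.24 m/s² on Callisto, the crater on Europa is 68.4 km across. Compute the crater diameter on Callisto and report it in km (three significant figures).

All impactor-dependent factors cancel in the ratio, leaving D_Callisto/D_Europa = (g_Callisto/g_Europa)^-0.2.
(1.24/1.31)^-0.2 = 0.9466^-0.2 = 1.011
D_Callisto = 1.011 × 68.4 km = 69.2 km

D ≈ 69.2 km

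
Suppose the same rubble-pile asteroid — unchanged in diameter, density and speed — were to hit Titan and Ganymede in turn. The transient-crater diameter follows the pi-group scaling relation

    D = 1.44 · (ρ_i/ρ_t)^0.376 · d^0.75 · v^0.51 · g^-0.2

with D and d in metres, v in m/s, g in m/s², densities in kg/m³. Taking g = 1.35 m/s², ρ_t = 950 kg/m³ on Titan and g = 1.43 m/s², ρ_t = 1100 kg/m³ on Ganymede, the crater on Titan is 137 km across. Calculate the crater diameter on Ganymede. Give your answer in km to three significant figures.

The impactor-only factors (d, v, ρ_i) cancel in the ratio, leaving D_Ganymede/D_Titan = (g_Ganymede/g_Titan)^-0.2 · (ρ_t,Titan/ρ_t,Ganymede)^0.376.
(1.43/1.35)^-0.2 = 1.059^-0.2 = 0.9886
(950/1100)^0.376 = 0.8636^0.376 = 0.9464
Ratio = 0.9886 × 0.9464 = 0.9356
D_Ganymede = 0.9356 × 137 km = 128 km

D ≈ 128 km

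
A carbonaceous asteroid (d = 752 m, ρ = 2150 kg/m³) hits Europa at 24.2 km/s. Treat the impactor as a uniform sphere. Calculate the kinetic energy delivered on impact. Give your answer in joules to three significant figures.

v = 24200 m/s.
Mass m = (π/6) ρ d³ = (π/6) × 2150 × (752)³ = 4.787 × 10^11 kg
E = ½ m v² = 0.5 × 4.787 × 10^11 × (24200)² = 1.402 × 10^20 J

E ≈ 1.40 × 10^20 J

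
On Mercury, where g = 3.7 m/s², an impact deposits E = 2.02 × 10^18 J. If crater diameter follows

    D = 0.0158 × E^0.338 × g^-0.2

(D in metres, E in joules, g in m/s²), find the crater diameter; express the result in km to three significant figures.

D ≈ 18.7 km

E^0.338 = (2.02 × 10^18)^0.338 = 1.539 × 10^6
g^-0.2 = 3.7^-0.2 = 0.7698
D = 0.0158 × 1.539 × 10^6 × 0.7698 = 18719 m
   = 18.72 km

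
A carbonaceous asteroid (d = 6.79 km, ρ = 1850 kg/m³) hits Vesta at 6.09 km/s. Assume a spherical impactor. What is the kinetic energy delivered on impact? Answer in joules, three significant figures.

d = 6790 m; v = 6090 m/s.
Mass m = (π/6) ρ d³ = (π/6) × 1850 × (6790)³ = 3.032 × 10^14 kg
E = ½ m v² = 0.5 × 3.032 × 10^14 × (6090)² = 5.623 × 10^21 J

E ≈ 5.62 × 10^21 J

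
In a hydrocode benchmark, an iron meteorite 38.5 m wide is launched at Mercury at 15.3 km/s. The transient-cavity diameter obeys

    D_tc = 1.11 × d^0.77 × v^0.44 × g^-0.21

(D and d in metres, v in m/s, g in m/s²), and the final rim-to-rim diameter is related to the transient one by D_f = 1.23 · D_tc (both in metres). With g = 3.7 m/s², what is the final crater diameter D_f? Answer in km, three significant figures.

D_f ≈ 1.20 km

v = 15300 m/s.
d^0.77 = 38.5^0.77 = 16.63
v^0.44 = 15300^0.44 = 69.38
g^-0.21 = 3.7^-0.21 = 0.7598
D_tc = 1.11 × 16.63 × 69.38 × 0.7598 = 973.1 m
D_f = 1.23 × 973.1 = 1197 m
     = 1.197 km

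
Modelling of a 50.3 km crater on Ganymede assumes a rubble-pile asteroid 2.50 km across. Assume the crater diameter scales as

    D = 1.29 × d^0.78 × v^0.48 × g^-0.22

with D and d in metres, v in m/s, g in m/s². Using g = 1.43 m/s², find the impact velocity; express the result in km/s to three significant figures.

v ≈ 13.0 km/s

Rearranging for v: v = [D / (1.29 · 2500^0.78 · 1.43^-0.22)]^(1/0.48).
D = 50300 m.
2500^0.78 = 447.1
1.43^-0.22 = 0.9243
Denominator = 1.29 × 447.1 × 0.9243 = 533.1
D / 533.1 = 50300 / 533.1 = 94.35
v = 94.35^(1/0.48) = 94.35^2.0833 = 13001 m/s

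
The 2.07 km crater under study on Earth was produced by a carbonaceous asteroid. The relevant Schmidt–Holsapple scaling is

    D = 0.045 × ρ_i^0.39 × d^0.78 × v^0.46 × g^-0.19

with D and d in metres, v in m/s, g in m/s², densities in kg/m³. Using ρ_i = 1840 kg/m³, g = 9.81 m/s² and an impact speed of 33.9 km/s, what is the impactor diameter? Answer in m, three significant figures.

Rearranging for d: d = [D / (0.045 · 1840^0.39 · 33900^0.46 · 9.81^-0.19)]^(1/0.78).
D = 2070 m.
1840^0.39 = 18.76
33900^0.46 = 121.3
9.81^-0.19 = 0.6480
Denominator = 0.045 × 18.76 × 121.3 × 0.6480 = 66.36
D / 66.36 = 2070 / 66.36 = 31.19
d = 31.19^(1/0.78) = 31.19^1.2821 = 82.31 m

d ≈ 82.3 m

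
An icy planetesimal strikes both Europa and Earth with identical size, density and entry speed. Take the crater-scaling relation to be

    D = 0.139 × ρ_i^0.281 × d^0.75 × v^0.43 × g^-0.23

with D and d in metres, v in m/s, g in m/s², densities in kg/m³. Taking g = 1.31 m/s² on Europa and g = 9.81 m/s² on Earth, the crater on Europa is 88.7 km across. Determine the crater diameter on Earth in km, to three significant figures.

D ≈ 55.8 km

All impactor-dependent factors cancel in the ratio, leaving D_Earth/D_Europa = (g_Earth/g_Europa)^-0.23.
(9.81/1.31)^-0.23 = 7.489^-0.23 = 0.6293
D_Earth = 0.6293 × 88.7 km = 55.8 km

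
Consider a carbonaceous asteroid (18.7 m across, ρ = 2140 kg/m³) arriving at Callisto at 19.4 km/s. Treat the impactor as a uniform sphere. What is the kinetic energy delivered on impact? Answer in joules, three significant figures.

E ≈ 1.38 × 10^15 J

v = 19400 m/s.
Mass m = (π/6) ρ d³ = (π/6) × 2140 × (18.7)³ = 7.327 × 10^6 kg
E = ½ m v² = 0.5 × 7.327 × 10^6 × (19400)² = 1.379 × 10^15 J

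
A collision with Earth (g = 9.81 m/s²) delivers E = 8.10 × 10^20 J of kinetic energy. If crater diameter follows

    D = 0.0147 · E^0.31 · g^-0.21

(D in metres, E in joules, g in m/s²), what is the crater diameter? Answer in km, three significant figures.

D ≈ 27.6 km

E^0.31 = (8.10 × 10^20)^0.31 = 3.031 × 10^6
g^-0.21 = 9.81^-0.21 = 0.6191
D = 0.0147 × 3.031 × 10^6 × 0.6191 = 27584 m
   = 27.58 km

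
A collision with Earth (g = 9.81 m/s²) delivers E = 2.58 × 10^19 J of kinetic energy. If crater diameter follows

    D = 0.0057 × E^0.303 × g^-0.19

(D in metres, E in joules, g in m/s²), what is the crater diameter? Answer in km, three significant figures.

E^0.303 = (2.58 × 10^19)^0.303 = 7.616 × 10^5
g^-0.19 = 9.81^-0.19 = 0.6480
D = 0.0057 × 7.616 × 10^5 × 0.6480 = 2813 m
   = 2.813 km

D ≈ 2.81 km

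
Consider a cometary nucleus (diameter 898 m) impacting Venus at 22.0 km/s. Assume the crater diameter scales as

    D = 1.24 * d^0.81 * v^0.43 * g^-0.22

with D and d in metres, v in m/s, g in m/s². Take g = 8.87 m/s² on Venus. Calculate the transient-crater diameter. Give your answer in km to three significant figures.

D ≈ 13.9 km

In SI units: v = 22000 m/s.
d^0.81 = 898^0.81 = 246.7
v^0.43 = 22000^0.43 = 73.66
g^-0.22 = 8.87^-0.22 = 0.6187
D = 1.24 × 246.7 × 73.66 × 0.6187 = 13941 m
   = 13.94 km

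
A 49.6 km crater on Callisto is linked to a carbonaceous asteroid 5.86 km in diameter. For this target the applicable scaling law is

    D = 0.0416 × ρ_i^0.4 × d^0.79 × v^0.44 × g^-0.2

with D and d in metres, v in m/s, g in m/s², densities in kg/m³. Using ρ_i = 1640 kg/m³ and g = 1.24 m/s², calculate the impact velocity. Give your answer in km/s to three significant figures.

Rearranging for v: v = [D / (0.0416 · 1640^0.4 · 5860^0.79 · 1.24^-0.2)]^(1/0.44).
D = 49600 m.
1640^0.4 = 19.32
5860^0.79 = 947.6
1.24^-0.2 = 0.9579
Denominator = 0.0416 × 19.32 × 947.6 × 0.9579 = 729.5
D / 729.5 = 49600 / 729.5 = 67.99
v = 67.99^(1/0.44) = 67.99^2.2727 = 14608 m/s

v ≈ 14.6 km/s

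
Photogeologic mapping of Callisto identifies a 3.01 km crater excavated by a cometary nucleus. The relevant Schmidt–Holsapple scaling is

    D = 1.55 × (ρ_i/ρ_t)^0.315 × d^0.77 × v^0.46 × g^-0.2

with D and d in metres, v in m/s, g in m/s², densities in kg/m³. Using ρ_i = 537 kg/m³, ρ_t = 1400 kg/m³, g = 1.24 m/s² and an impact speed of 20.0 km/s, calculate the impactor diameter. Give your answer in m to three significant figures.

d ≈ 78.6 m

Rearranging for d: d = [D / (1.55 · (537/1400)^0.315 · 20000^0.46 · 1.24^-0.2)]^(1/0.77).
D = 3010 m.
(537/1400)^0.315 = 0.7395
20000^0.46 = 95.16
1.24^-0.2 = 0.9579
Denominator = 1.55 × 0.7395 × 95.16 × 0.9579 = 104.5
D / 104.5 = 3010 / 104.5 = 28.80
d = 28.80^(1/0.77) = 28.80^1.2987 = 78.58 m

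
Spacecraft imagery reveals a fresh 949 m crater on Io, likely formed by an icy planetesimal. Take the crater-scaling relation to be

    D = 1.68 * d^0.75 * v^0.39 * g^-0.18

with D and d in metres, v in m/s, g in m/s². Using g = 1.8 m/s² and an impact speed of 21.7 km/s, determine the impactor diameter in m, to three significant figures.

d ≈ 29.9 m

Rearranging for d: d = [D / (1.68 · 21700^0.39 · 1.8^-0.18)]^(1/0.75).
21700^0.39 = 49.12
1.8^-0.18 = 0.8996
Denominator = 1.68 × 49.12 × 0.8996 = 74.24
D / 74.24 = 949 / 74.24 = 12.78
d = 12.78^(1/0.75) = 12.78^1.3333 = 29.88 m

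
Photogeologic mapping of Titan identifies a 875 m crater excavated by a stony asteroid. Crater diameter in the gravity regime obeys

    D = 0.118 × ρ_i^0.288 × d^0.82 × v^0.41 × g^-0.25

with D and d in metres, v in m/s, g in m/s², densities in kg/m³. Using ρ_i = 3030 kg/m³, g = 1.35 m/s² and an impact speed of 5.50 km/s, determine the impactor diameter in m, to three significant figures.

Rearranging for d: d = [D / (0.118 · 3030^0.288 · 5500^0.41 · 1.35^-0.25)]^(1/0.82).
3030^0.288 = 10.06
5500^0.41 = 34.16
1.35^-0.25 = 0.9277
Denominator = 0.118 × 10.06 × 34.16 × 0.9277 = 37.62
D / 37.62 = 875 / 37.62 = 23.26
d = 23.26^(1/0.82) = 23.26^1.2195 = 46.41 m

d ≈ 46.4 m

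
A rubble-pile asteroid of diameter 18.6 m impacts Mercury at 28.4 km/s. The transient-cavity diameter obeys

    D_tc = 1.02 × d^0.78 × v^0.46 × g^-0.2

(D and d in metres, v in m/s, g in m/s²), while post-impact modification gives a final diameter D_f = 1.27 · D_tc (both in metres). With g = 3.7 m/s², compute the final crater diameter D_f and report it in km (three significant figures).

D_f ≈ 1.09 km

v = 28400 m/s.
d^0.78 = 18.6^0.78 = 9.777
v^0.46 = 28400^0.46 = 111.8
g^-0.2 = 3.7^-0.2 = 0.7698
D_tc = 1.02 × 9.777 × 111.8 × 0.7698 = 858.3 m
D_f = 1.27 × 858.3 = 1090 m
     = 1.090 km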